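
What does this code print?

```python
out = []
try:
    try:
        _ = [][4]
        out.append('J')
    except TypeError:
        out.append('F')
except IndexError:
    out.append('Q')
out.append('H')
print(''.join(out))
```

Execution trace: 'Q' (outer except IndexError) → 'H' (after the try/except). Output: QH

Answer: QH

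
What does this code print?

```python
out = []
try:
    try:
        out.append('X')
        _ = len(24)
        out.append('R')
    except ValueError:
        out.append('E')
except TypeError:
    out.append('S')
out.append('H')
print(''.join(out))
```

Execution trace: 'X' (try body) → 'S' (outer except TypeError) → 'H' (after the try/except). Output: XSH

Answer: XSH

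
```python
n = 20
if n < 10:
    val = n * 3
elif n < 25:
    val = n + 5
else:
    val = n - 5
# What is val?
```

Trace:
`n = 20` → n = 20
`if n < 10: ...` → n < 10 is False, n < 25 is True → val = 25
So val = 25

Answer: 25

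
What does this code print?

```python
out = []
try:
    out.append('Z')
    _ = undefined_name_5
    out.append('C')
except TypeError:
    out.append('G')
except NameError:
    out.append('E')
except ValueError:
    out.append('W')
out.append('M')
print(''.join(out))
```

Execution trace: 'Z' (try body) → 'E' (except NameError) → 'M' (after the try/except). Output: ZEM

Answer: ZEM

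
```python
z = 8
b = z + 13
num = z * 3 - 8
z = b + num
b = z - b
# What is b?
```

Trace:
`z = 8` → z = 8
`b = z + 13` → b = 21
`num = z * 3 - 8` → num = 16
`z = b + num` → z = 37
`b = z - b` → b = 16
So b = 16

Answer: 16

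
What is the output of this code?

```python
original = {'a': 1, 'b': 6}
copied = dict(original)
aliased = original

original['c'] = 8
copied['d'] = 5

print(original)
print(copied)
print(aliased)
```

Key concept: dict() creates copy, assignment creates alias.
Step by step:
`original = {'a': 1, 'b': 6}` → original = {'a': 1, 'b': 6}
`copied = dict(original)` → copied = {'a': 1, 'b': 6}
`aliased = original` → aliased = {'a': 1, 'b': 6} (same object as original)
`original['c'] = 8` → original = {'a': 1, 'b': 6, 'c': 8} (same object as aliased); aliased = {'a': 1, 'b': 6, 'c': 8} (same object as original)
`copied['d'] = 5` → copied = {'a': 1, 'b': 6, 'd': 5}
`print(original)` → prints {'a': 1, 'b': 6, 'c': 8}
`print(copied)` → prints {'a': 1, 'b': 6, 'd': 5}
`print(aliased)` → prints {'a': 1, 'b': 6, 'c': 8}

Answer:
{'a': 1, 'b': 6, 'c': 8}
{'a': 1, 'b': 6, 'd': 5}
{'a': 1, 'b': 6, 'c': 8}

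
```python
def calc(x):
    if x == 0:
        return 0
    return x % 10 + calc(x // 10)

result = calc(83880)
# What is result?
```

Sum of digits of 83880: 0 + 8 + 8 + 3 + 8 = 27

Answer: 27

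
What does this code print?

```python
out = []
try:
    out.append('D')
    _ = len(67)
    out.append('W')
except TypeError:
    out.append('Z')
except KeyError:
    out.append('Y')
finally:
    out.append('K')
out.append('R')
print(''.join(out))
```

Execution trace: 'D' (try body) → 'Z' (except TypeError) → 'K' (finally) → 'R' (after the try/except). Output: DZKR

Answer: DZKR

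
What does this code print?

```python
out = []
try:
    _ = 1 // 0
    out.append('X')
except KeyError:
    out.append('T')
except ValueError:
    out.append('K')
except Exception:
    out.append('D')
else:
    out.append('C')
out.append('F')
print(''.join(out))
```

Execution trace: 'D' (except Exception) → 'F' (after the try/except). Output: DF

Answer: DF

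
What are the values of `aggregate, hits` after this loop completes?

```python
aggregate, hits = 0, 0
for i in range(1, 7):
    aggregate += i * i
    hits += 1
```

Sum of squares and count
`aggregate, hits` takes the values: (0, 0) → (1, 0) → (1, 1) → (5, 1) → (5, 2) → (14, 2) → (14, 3) → (30, 3) → (30, 4) → (55, 4) → (55, 5) → (91, 5) → (91, 6)

Answer: 91, 6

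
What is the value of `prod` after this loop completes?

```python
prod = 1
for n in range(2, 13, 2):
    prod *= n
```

Product of even numbers 2 to 12
`prod` takes the values: 1 → 2 → 8 → 48 → 384 → 3840 → 46080

Answer: 46080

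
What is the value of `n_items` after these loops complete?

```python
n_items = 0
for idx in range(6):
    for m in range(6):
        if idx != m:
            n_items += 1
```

6² - 6 (exclude diagonal)
`n_items` takes the values: 0 → 1 → 2 → 3 → 4 → 5 → 6 → 7 → 8 → 9 → 10 → 11 → 12 → 13 → 14 → 15 → 16 → 17 → 18 → 19 → 20 → 21 → 22 → 23 → 24 → 25 → 26 → 27 → 28 → 29 → 30

Answer: 30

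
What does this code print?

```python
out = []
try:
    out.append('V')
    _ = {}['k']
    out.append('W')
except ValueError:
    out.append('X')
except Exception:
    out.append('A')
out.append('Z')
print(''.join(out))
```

Execution trace: 'V' (try body) → 'A' (except Exception) → 'Z' (after the try/except). Output: VAZ

Answer: VAZ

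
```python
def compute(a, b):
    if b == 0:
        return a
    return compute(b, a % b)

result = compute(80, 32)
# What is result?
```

compute(80, 32) -> compute(32, 16) -> compute(16, 0) -> 16

Answer: 16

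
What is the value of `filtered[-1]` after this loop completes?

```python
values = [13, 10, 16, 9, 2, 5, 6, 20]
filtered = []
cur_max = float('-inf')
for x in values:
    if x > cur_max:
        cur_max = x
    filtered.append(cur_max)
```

Running max ends at 20
`filtered` takes the values: [] → [13] → [13, 13] → [13, 13, 16] → [13, 13, 16, 16] → [13, 13, 16, 16, 16] → [13, 13, 16, 16, 16, 16] → [13, 13, 16, 16, 16, 16, 16] → [13, 13, 16, 16, 16, 16, 16, 20]
So `filtered[-1]` = 20

Answer: 20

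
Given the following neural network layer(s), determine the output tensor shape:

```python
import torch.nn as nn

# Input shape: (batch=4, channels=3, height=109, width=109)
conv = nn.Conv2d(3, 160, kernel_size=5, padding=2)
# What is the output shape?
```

Input: (4, 3, 109, 109) -> Output: (4, 160, 109, 109)

Answer: (4, 160, 109, 109)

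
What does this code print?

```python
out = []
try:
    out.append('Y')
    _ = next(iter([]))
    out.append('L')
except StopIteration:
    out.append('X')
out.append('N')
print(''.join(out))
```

Execution trace: 'Y' (try body) → 'X' (except StopIteration) → 'N' (after the try/except). Output: YXN

Answer: YXN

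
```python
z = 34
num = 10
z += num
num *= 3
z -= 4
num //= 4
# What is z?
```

Trace:
`z = 34` → z = 34
`num = 10` → num = 10
`z += num` → z = 44
`num *= 3` → num = 30
`z -= 4` → z = 40
`num //= 4` → num = 7
So z = 40

Answer: 40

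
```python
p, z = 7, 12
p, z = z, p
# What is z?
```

Trace:
`p, z = 7, 12` → p = 7; z = 12
`p, z = z, p` → p = 12; z = 7
So z = 7

Answer: 7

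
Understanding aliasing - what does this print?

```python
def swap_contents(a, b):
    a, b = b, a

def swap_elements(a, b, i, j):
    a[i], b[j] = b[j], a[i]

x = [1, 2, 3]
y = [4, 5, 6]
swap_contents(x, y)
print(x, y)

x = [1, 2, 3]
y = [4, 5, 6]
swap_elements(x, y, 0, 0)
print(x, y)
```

Key concept: parameter rebinding vs mutation.
Step by step:
`x = [1, 2, 3]` → x = [1, 2, 3]
`y = [4, 5, 6]` → y = [4, 5, 6]
`swap_contents(x, y)` → no visible change to tracked variables
`print(x, y)` → prints [1, 2, 3] [4, 5, 6]
`x = [1, 2, 3]` → x = [1, 2, 3]
`y = [4, 5, 6]` → y = [4, 5, 6]
`swap_elements(x, y, 0, 0)` → x = [4, 2, 3]; y = [1, 5, 6]
`print(x, y)` → prints [4, 2, 3] [1, 5, 6]

Answer:
[1, 2, 3] [4, 5, 6]
[4, 2, 3] [1, 5, 6]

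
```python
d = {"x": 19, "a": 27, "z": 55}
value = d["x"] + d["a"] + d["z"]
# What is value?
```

Trace:
`d = {"x": 19, "a": 27, "z": 55}` → d = {'x': 19, 'a': 27, 'z': 55}
`value = d["x"] + d["a"] + d["z"]` → value = 101
So value = 101

Answer: 101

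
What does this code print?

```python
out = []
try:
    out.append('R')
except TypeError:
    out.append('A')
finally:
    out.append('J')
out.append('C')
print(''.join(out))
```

Execution trace: 'R' (try body, no exception) → 'J' (finally) → 'C' (after the try/except). Output: RJC

Answer: RJC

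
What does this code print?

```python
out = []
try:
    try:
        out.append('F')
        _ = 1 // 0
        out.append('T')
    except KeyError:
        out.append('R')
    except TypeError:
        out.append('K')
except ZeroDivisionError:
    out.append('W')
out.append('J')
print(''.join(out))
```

Execution trace: 'F' (inner try body) → 'W' (outer except ZeroDivisionError) → 'J' (after the try/except). Output: FWJ

Answer: FWJ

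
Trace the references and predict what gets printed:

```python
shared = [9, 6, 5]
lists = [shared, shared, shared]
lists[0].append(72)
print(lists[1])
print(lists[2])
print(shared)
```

Key concept: list of same reference.
Step by step:
`shared = [9, 6, 5]` → shared = [9, 6, 5]
`lists = [shared, shared, shared]` → lists = [[9, 6, 5], [9, 6, 5], [9, 6, 5]]
`lists[0].append(72)` → shared = [9, 6, 5, 72]; lists = [[9, 6, 5, 72], [9, 6, 5, 72], [9, 6, 5, 72]]
`print(lists[1])` → prints [9, 6, 5, 72]
`print(lists[2])` → prints [9, 6, 5, 72]
`print(shared)` → prints [9, 6, 5, 72]

Answer:
[9, 6, 5, 72]
[9, 6, 5, 72]
[9, 6, 5, 72]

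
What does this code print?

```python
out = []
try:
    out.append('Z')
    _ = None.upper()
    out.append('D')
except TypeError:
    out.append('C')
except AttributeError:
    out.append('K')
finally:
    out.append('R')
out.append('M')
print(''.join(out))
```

Execution trace: 'Z' (try body) → 'K' (except AttributeError) → 'R' (finally) → 'M' (after the try/except). Output: ZKRM

Answer: ZKRM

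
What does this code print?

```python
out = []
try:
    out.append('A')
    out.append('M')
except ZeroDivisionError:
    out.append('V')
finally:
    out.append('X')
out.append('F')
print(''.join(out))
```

Execution trace: 'A' (try body) → 'M' (try body, no exception) → 'X' (finally) → 'F' (after the try/except). Output: AMXF

Answer: AMXF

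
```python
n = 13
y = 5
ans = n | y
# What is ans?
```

Trace:
`n = 13` → n = 13
`y = 5` → y = 5
`ans = n | y` → ans = 13
So ans = 13

Answer: 13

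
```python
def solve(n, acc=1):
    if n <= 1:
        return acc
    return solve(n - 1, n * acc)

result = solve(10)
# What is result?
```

Accumulator trace (n, acc): (10, 1) -> (9, 10) -> (8, 90) -> (7, 720) -> (6, 5040) -> (5, 30240) -> (4, 151200) -> (3, 604800) -> (2, 1814400) -> (1, 3628800) -> return 3628800

Answer: 3628800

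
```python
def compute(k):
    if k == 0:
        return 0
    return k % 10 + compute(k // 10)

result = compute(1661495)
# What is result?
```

Sum of digits of 1661495: 5 + 9 + 4 + 1 + 6 + 6 + 1 = 32

Answer: 32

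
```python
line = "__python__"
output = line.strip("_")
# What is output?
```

Trace:
`line = "__python__"` → line = '__python__'
`output = line.strip("_")` → output = 'python'
So output = 'python'

Answer: 'python'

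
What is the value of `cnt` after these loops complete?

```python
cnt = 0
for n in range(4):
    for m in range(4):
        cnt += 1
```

4 * 4 = 16
`cnt` takes the values: 0 → 1 → 2 → 3 → 4 → 5 → 6 → 7 → 8 → 9 → 10 → 11 → 12 → 13 → 14 → 15 → 16

Answer: 16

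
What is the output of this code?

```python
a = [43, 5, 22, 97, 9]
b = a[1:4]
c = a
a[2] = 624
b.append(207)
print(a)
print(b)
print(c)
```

Key concept: slice vs alias.
Step by step:
`a = [43, 5, 22, 97, 9]` → a = [43, 5, 22, 97, 9]
`b = a[1:4]` → b = [5, 22, 97]
`c = a` → c = [43, 5, 22, 97, 9] (same object as a)
`a[2] = 624` → a = [43, 5, 624, 97, 9] (same object as c); c = [43, 5, 624, 97, 9] (same object as a)
`b.append(207)` → b = [5, 22, 97, 207]
`print(a)` → prints [43, 5, 624, 97, 9]
`print(b)` → prints [5, 22, 97, 207]
`print(c)` → prints [43, 5, 624, 97, 9]

Answer:
[43, 5, 624, 97, 9]
[5, 22, 97, 207]
[43, 5, 624, 97, 9]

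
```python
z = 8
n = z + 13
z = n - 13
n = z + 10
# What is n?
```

Trace:
`z = 8` → z = 8
`n = z + 13` → n = 21
`z = n - 13` → z = 8
`n = z + 10` → n = 18
So n = 18

Answer: 18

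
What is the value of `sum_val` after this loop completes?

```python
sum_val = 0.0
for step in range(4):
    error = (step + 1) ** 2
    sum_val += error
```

Sum of squared losses 1² + 2² + ... + 4²
`sum_val` takes the values: 0.0 → 1.0 → 5.0 → 14.0 → 30.0

Answer: 30.0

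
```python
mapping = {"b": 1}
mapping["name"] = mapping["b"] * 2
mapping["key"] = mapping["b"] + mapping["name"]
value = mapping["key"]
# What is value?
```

Trace:
`mapping = {"b": 1}` → mapping = {'b': 1}
`mapping["name"] = mapping["b"] * 2` → mapping = {'b': 1, 'name': 2}
`mapping["key"] = mapping["b"] + mapping["name"]` → mapping = {'b': 1, 'name': 2, 'key': 3}
`value = mapping["key"]` → value = 3
So value = 3

Answer: 3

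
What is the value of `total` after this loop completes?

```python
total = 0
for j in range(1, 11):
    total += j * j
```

Sum of squares 1² to 10² = 385
`total` takes the values: 0 → 1 → 5 → 14 → 30 → 55 → 91 → 140 → 204 → 285 → 385

Answer: 385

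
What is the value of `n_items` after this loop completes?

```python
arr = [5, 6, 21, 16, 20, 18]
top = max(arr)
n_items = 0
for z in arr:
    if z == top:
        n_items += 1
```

Count of max value 21 in [5, 6, 21, 16, 20, 18]
`n_items` takes the values: 0 → 1

Answer: 1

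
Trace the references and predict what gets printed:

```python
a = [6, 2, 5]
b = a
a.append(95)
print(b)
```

Key concept: basic list aliasing.
Step by step:
`a = [6, 2, 5]` → a = [6, 2, 5]
`b = a` → b = [6, 2, 5] (same object as a)
`a.append(95)` → a = [6, 2, 5, 95] (same object as b); b = [6, 2, 5, 95] (same object as a)
`print(b)` → prints [6, 2, 5, 95]

Answer: [6, 2, 5, 95]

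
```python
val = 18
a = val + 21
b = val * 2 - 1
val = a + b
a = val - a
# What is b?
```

Trace:
`val = 18` → val = 18
`a = val + 21` → a = 39
`b = val * 2 - 1` → b = 35
`val = a + b` → val = 74
`a = val - a` → a = 35
So b = 35

Answer: 35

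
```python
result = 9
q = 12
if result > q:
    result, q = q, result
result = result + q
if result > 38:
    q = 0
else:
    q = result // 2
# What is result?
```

Trace:
`result = 9` → result = 9
`q = 12` → q = 12
`if result > q: ...` → result > q is False → no variable changes
`result = result + q` → result = 21
`if result > 38: ...` → result > 38 is False, take else branch → q = 10
So result = 21

Answer: 21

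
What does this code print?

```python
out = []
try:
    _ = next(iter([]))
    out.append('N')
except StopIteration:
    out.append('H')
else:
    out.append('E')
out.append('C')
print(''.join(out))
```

Execution trace: 'H' (except StopIteration) → 'C' (after the try/except). Output: HC

Answer: HC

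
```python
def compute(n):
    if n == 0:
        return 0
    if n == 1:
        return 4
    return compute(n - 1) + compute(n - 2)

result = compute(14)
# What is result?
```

Build up from base cases: compute(0)=0, compute(1)=4, compute(2)=4, compute(3)=8, compute(4)=12, compute(5)=20, compute(6)=32, ..., compute(14)=1508

Answer: 1508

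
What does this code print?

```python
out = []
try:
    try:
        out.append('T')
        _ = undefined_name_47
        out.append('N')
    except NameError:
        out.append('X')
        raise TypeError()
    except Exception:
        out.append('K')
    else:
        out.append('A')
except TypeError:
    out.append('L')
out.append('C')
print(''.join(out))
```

Execution trace: 'T' (try body) → 'X' (except NameError) → 'L' (outer except TypeError) → 'C' (after the try/except). Output: TXLC

Answer: TXLC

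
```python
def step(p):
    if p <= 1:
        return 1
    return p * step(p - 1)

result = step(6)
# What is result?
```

step(6) = 6 * 5 * 4 * 3 * 2 * 1 = 720

Answer: 720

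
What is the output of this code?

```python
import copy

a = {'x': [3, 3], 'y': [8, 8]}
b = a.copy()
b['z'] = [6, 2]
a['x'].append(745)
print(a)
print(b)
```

Key concept: shallow copy of dict with mutable values.
Step by step:
`a = {'x': [3, 3], 'y': [8, 8]}` → a = {'x': [3, 3], 'y': [8, 8]}
`b = a.copy()` → b = {'x': [3, 3], 'y': [8, 8]}
`b['z'] = [6, 2]` → b = {'x': [3, 3], 'y': [8, 8], 'z': [6, 2]}
`a['x'].append(745)` → a = {'x': [3, 3, 745], 'y': [8, 8]}; b = {'x': [3, 3, 745], 'y': [8, 8], 'z': [6, 2]}
`print(a)` → prints {'x': [3, 3, 745], 'y': [8, 8]}
`print(b)` → prints {'x': [3, 3, 745], 'y': [8, 8], 'z': [6, 2]}

Answer:
{'x': [3, 3, 745], 'y': [8, 8]}
{'x': [3, 3, 745], 'y': [8, 8], 'z': [6, 2]}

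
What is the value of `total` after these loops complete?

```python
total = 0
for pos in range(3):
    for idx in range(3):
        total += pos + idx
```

Sum of all pos+idx for pos,idx in 3x3
`total` takes the values: 0 → 1 → 3 → 4 → 6 → 9 → 11 → 14 → 18

Answer: 18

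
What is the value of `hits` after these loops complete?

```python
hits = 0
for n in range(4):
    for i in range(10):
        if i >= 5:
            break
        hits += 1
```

Inner breaks at 5, outer runs 4 times
`hits` takes the values: 0 → 1 → 2 → 3 → 4 → 5 → 6 → 7 → 8 → 9 → 10 → 11 → 12 → 13 → 14 → 15 → 16 → 17 → 18 → 19 → 20

Answer: 20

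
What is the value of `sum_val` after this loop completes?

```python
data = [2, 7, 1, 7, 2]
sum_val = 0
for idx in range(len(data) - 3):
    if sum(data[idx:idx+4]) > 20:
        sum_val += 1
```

Count windows with sum > 20
`sum_val` takes the values: 0

Answer: 0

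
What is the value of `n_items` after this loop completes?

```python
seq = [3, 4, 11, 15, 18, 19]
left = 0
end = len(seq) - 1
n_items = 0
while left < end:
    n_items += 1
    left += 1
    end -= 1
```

Iterations until pointers meet (list length 6)
`n_items` takes the values: 0 → 1 → 2 → 3

Answer: 3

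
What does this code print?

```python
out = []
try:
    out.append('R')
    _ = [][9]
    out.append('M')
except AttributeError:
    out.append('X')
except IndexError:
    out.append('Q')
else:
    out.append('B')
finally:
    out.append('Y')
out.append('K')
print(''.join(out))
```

Execution trace: 'R' (try body) → 'Q' (except IndexError) → 'Y' (finally) → 'K' (after the try/except). Output: RQYK

Answer: RQYK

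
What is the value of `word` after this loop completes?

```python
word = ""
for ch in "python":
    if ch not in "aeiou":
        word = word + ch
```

Remove vowels from 'python'
`word` takes the values: "" → "p" → "py" → "pyt" → "pyth" → "pythn"

Answer: "pythn"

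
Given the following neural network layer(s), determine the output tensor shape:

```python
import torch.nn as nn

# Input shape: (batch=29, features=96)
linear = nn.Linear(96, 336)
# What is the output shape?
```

Input: (29, 96) -> Output: (29, 336)

Answer: (29, 336)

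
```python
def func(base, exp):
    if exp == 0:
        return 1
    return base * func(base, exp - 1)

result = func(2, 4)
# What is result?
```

func(2, 4) = 2 * 2 * 2 * 2 = 16

Answer: 16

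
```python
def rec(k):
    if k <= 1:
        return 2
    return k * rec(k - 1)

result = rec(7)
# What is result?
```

rec(7) = 7 * 6 * 5 * 4 * 3 * 2 * 2 = 10080

Answer: 10080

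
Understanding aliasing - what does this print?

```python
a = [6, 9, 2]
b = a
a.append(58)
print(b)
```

Key concept: basic list aliasing.
Step by step:
`a = [6, 9, 2]` → a = [6, 9, 2]
`b = a` → b = [6, 9, 2] (same object as a)
`a.append(58)` → a = [6, 9, 2, 58] (same object as b); b = [6, 9, 2, 58] (same object as a)
`print(b)` → prints [6, 9, 2, 58]

Answer: [6, 9, 2, 58]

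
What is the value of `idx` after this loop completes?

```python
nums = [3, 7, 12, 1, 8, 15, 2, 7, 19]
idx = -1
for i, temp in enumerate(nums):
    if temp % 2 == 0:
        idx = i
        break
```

First even number index in [3, 7, 12, 1, 8, 15, 2, 7, 19]
`idx` takes the values: -1 → 2

Answer: 2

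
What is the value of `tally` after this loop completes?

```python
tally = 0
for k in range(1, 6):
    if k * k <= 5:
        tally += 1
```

Count numbers where k² ≤ 5
`tally` takes the values: 0 → 1 → 2

Answer: 2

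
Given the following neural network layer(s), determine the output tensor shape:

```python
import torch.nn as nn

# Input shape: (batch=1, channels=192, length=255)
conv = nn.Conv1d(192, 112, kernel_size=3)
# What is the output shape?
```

Input: (1, 192, 255) -> Output: (1, 112, 253)

Answer: (1, 112, 253)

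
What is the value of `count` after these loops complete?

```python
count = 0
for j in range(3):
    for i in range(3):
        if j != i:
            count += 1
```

3² - 3 (exclude diagonal)
`count` takes the values: 0 → 1 → 2 → 3 → 4 → 5 → 6

Answer: 6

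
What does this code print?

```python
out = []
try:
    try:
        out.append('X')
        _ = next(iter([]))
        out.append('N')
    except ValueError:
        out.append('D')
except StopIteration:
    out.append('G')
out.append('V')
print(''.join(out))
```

Execution trace: 'X' (try body) → 'G' (outer except StopIteration) → 'V' (after the try/except). Output: XGV

Answer: XGV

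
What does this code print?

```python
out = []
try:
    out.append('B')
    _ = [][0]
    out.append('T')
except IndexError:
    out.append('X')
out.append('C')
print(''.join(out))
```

Execution trace: 'B' (try body) → 'X' (except IndexError) → 'C' (after the try/except). Output: BXC

Answer: BXC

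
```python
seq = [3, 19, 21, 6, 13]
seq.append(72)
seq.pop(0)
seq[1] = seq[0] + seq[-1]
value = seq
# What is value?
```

Trace:
`seq = [3, 19, 21, 6, 13]` → seq = [3, 19, 21, 6, 13]
`seq.append(72)` → seq = [3, 19, 21, 6, 13, 72]
`seq.pop(0)` → seq = [19, 21, 6, 13, 72]
`seq[1] = seq[0] + seq[-1]` → seq = [19, 91, 6, 13, 72]
`value = seq` → value = [19, 91, 6, 13, 72]
So value = [19, 91, 6, 13, 72]

Answer: [19, 91, 6, 13, 72]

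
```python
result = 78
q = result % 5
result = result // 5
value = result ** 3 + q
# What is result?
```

Trace:
`result = 78` → result = 78
`q = result % 5` → q = 3
`result = result // 5` → result = 15
`value = result ** 3 + q` → value = 3378
So result = 15

Answer: 15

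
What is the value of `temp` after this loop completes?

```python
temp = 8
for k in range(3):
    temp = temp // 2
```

Halve 3 times: 8 // 2^3 = 1
`temp` takes the values: 8 → 4 → 2 → 1

Answer: 1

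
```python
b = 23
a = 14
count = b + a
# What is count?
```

Trace:
`b = 23` → b = 23
`a = 14` → a = 14
`count = b + a` → count = 37
So count = 37

Answer: 37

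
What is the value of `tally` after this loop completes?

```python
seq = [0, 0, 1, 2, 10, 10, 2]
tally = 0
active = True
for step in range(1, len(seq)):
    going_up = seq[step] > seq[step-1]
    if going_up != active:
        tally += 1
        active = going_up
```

Count direction changes in [0, 0, 1, 2, 10, 10, 2]
`tally` takes the values: 0 → 1 → 2 → 3

Answer: 3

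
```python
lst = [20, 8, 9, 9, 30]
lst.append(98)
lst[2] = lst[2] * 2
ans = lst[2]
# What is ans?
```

Trace:
`lst = [20, 8, 9, 9, 30]` → lst = [20, 8, 9, 9, 30]
`lst.append(98)` → lst = [20, 8, 9, 9, 30, 98]
`lst[2] = lst[2] * 2` → lst = [20, 8, 18, 9, 30, 98]
`ans = lst[2]` → ans = 18
So ans = 18

Answer: 18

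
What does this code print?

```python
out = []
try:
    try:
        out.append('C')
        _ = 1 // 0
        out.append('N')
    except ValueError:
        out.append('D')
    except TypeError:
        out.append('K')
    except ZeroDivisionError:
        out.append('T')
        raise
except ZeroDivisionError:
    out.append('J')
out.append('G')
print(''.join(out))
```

Execution trace: 'C' (inner try body) → 'T' (inner except ZeroDivisionError) → 'J' (outer except ZeroDivisionError) → 'G' (after the try/except). Output: CTJG

Answer: CTJG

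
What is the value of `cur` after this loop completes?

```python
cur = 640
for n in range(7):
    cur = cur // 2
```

Halve 7 times: 640 // 2^7 = 5
`cur` takes the values: 640 → 320 → 160 → 80 → 40 → 20 → 10 → 5

Answer: 5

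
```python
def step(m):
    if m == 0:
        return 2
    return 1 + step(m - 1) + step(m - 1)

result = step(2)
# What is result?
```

step(m) = 1 + 2·step(m-1), step(0)=2. Closed form: (2+1)·2^2 - 1 = 11.

Answer: 11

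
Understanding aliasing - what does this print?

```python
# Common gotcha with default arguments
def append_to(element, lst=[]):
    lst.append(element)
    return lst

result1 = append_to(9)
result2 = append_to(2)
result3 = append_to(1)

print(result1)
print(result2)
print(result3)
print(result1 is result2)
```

Key concept: mutable default argument gotcha.
Step by step:
`result1 = append_to(9)` → result1 = [9]
`result2 = append_to(2)` → result1 = [9, 2] (same object as result2); result2 = [9, 2] (same object as result1)
`result3 = append_to(1)` → result1 = [9, 2, 1] (same object as result2, result3); result2 = [9, 2, 1] (same object as result1, result3); result3 = [9, 2, 1] (same object as result1, result2)
`print(result1)` → prints [9, 2, 1]
`print(result2)` → prints [9, 2, 1]
`print(result3)` → prints [9, 2, 1]
`print(result1 is result2)` → prints True

Answer:
[9, 2, 1]
[9, 2, 1]
[9, 2, 1]
True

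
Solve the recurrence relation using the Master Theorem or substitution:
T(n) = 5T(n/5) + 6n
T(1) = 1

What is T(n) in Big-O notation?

By Master Theorem: a=5, b=5, f(n)=6n. Since log_5(5) = 1 and f(n) = Θ(n^1), Case 2 applies. T(n) = O(n log n).

Answer: O(n log n)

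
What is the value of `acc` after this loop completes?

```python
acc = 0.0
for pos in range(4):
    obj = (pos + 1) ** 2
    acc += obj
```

Sum of squared losses 1² + 2² + ... + 4²
`acc` takes the values: 0.0 → 1.0 → 5.0 → 14.0 → 30.0

Answer: 30.0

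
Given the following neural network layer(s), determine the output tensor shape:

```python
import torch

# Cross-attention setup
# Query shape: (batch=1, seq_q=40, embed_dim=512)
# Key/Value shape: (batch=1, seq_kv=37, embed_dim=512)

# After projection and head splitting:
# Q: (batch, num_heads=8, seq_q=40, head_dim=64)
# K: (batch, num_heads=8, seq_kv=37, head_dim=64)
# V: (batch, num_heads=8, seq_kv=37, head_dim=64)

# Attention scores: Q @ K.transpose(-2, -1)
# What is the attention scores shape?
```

Input: (1, 40, 512) -> Output: (1, 8, 40, 37)

Answer: (1, 8, 40, 37)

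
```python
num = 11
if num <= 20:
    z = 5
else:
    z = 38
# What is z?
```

Trace:
`num = 11` → num = 11
`if num <= 20: ...` → num <= 20 is True → z = 5
So z = 5

Answer: 5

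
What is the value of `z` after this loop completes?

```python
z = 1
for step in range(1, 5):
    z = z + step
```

Start at 1, add 1 through 4
`z` takes the values: 1 → 2 → 4 → 7 → 11

Answer: 11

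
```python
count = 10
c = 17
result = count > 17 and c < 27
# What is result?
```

Trace:
`count = 10` → count = 10
`c = 17` → c = 17
`result = count > 17 and c < 27` → result = False
So result = False

Answer: False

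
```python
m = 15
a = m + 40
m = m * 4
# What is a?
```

Trace:
`m = 15` → m = 15
`a = m + 40` → a = 55
`m = m * 4` → m = 60
So a = 55

Answer: 55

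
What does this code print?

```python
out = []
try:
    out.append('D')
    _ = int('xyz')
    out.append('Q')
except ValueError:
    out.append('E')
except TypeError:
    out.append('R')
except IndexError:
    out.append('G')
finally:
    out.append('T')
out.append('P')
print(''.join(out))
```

Execution trace: 'D' (try body) → 'E' (except ValueError) → 'T' (finally) → 'P' (after the try/except). Output: DETP

Answer: DETP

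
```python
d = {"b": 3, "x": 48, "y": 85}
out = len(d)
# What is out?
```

Trace:
`d = {"b": 3, "x": 48, "y": 85}` → d = {'b': 3, 'x': 48, 'y': 85}
`out = len(d)` → out = 3
So out = 3

Answer: 3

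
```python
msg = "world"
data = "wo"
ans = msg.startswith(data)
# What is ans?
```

Trace:
`msg = "world"` → msg = 'world'
`data = "wo"` → data = 'wo'
`ans = msg.startswith(data)` → ans = True
So ans = True

Answer: True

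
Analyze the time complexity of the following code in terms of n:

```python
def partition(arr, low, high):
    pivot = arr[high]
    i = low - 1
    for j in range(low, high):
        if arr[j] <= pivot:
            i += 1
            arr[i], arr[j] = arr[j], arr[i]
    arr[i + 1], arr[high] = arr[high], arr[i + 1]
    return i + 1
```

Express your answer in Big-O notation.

This is Lomuto partition (single pass over [low, high), where n = high - low). Time complexity: O(n).

Answer: O(n)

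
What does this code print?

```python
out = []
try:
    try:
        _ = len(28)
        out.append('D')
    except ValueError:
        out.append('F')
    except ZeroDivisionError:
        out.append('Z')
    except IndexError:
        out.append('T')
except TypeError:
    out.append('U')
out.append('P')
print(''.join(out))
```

Execution trace: 'U' (outer except TypeError) → 'P' (after the try/except). Output: UP

Answer: UP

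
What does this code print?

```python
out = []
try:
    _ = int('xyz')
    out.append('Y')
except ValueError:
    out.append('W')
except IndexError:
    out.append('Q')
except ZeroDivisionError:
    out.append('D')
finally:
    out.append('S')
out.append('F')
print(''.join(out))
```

Execution trace: 'W' (except ValueError) → 'S' (finally) → 'F' (after the try/except). Output: WSF

Answer: WSF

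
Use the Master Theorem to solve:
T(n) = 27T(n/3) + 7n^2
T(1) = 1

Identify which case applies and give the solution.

a=27, b=3, f(n)=7n^2. log_3(27) = 3. Since c=2 < 3, Case 1 applies: T(n) = Θ(n^log_b(a)) = O(n^3).

Answer: O(n^3) - Case 1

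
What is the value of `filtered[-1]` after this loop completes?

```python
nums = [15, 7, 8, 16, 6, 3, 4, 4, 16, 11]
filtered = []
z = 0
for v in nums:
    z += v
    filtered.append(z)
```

Cumulative sum ends at 90
`filtered` takes the values: [] → [15] → [15, 22] → [15, 22, 30] → [15, 22, 30, 46] → [15, 22, 30, 46, 52] → [15, 22, 30, 46, 52, 55] → [15, 22, 30, 46, 52, 55, 59] → [15, 22, 30, 46, 52, 55, 59, 63] → [15, 22, 30, 46, 52, 55, 59, 63, 79] → [15, 22, 30, 46, 52, 55, 59, 63, 79, 90]
So `filtered[-1]` = 90

Answer: 90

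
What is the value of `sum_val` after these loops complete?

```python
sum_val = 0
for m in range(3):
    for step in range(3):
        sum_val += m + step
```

Sum of all m+step for m,step in 3x3
`sum_val` takes the values: 0 → 1 → 3 → 4 → 6 → 9 → 11 → 14 → 18

Answer: 18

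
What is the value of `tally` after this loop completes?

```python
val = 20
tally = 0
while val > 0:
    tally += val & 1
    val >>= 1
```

Count set bits in 20 (binary: 0b10100)
`tally` takes the values: 0 → 1 → 2

Answer: 2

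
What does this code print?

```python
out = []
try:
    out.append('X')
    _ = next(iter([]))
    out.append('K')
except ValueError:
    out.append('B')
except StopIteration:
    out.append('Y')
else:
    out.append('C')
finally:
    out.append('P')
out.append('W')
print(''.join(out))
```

Execution trace: 'X' (try body) → 'Y' (except StopIteration) → 'P' (finally) → 'W' (after the try/except). Output: XYPW

Answer: XYPW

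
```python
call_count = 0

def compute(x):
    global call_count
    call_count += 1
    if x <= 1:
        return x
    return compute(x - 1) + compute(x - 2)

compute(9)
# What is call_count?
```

Calls(x) = 1 + Calls(x-1) + Calls(x-2); Calls(0)=Calls(1)=1. For x=9 this gives 109.

Answer: 109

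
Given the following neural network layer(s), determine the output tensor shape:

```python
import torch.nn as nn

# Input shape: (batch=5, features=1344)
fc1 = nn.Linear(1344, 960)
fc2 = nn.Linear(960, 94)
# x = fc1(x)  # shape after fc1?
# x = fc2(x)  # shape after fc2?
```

Input: (5, 1344) -> after fc1: (5, 960) -> Output: (5, 94)

Answer: (5, 94)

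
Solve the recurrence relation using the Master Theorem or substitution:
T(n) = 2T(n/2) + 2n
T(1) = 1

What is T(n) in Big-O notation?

By Master Theorem: a=2, b=2, f(n)=2n. Since log_2(2) = 1 and f(n) = Θ(n^1), Case 2 applies. T(n) = O(n log n).

Answer: O(n log n)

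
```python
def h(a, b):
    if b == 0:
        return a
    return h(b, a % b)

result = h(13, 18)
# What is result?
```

h(13, 18) -> h(18, 13) -> h(13, 5) -> h(5, 3) -> h(3, 2) -> h(2, 1) -> h(1, 0) -> 1

Answer: 1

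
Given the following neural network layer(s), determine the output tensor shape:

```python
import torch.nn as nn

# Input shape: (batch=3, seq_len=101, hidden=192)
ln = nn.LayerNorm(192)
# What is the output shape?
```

Input: (3, 101, 192) -> Output: (3, 101, 192)

Answer: (3, 101, 192)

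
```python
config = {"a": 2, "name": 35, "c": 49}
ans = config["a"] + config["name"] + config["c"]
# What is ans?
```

Trace:
`config = {"a": 2, "name": 35, "c": 49}` → config = {'a': 2, 'name': 35, 'c': 49}
`ans = config["a"] + config["name"] + config["c"]` → ans = 86
So ans = 86

Answer: 86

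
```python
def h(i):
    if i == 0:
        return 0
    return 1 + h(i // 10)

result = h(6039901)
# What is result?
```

Count of digits of 6039901: 7

Answer: 7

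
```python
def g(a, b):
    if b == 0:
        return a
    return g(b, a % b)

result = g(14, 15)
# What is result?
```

g(14, 15) -> g(15, 14) -> g(14, 1) -> g(1, 0) -> 1

Answer: 1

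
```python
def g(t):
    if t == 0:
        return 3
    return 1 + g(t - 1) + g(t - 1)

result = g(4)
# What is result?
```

g(t) = 1 + 2·g(t-1), g(0)=3. Closed form: (3+1)·2^4 - 1 = 63.

Answer: 63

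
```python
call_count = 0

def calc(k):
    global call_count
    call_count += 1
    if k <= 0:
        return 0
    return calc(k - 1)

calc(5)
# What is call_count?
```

Linear recursion stepping by 1: 6 calls from k=5 down to ≤0.

Answer: 6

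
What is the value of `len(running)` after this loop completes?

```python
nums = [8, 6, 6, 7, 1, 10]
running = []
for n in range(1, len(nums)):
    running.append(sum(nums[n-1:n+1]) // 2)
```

Number of 2-element averages
`running` takes the values: [] → [7] → [7, 6] → [7, 6, 6] → [7, 6, 6, 4] → [7, 6, 6, 4, 5]
So `len(running)` = 5

Answer: 5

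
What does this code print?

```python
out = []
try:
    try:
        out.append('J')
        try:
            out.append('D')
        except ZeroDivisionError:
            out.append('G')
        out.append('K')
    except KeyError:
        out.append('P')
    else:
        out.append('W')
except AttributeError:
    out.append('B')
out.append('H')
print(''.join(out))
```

Execution trace: 'J' (try body) → 'D' (inner try body, no exception) → 'K' (try body, no exception) → 'W' (else) → 'H' (after the try/except). Output: JDKWH

Answer: JDKWH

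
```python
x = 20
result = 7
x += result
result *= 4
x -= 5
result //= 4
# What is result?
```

Trace:
`x = 20` → x = 20
`result = 7` → result = 7
`x += result` → x = 27
`result *= 4` → result = 28
`x -= 5` → x = 22
`result //= 4` → result = 7
So result = 7

Answer: 7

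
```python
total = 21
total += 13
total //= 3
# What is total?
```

Trace:
`total = 21` → total = 21
`total += 13` → total = 34
`total //= 3` → total = 11
So total = 11

Answer: 11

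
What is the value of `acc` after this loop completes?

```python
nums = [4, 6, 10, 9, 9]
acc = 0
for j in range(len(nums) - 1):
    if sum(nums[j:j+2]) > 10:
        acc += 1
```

Count windows with sum > 10
`acc` takes the values: 0 → 1 → 2 → 3

Answer: 3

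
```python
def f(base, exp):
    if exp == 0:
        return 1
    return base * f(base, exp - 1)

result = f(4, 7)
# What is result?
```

f(4, 7) = 4 * 4 * 4 * 4 * 4 * 4 * 4 = 16384

Answer: 16384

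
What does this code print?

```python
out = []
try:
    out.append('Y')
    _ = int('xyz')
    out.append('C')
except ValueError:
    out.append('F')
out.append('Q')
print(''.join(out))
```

Execution trace: 'Y' (try body) → 'F' (except ValueError) → 'Q' (after the try/except). Output: YFQ

Answer: YFQ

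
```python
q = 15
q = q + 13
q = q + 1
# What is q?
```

Trace:
`q = 15` → q = 15
`q = q + 13` → q = 28
`q = q + 1` → q = 29
So q = 29

Answer: 29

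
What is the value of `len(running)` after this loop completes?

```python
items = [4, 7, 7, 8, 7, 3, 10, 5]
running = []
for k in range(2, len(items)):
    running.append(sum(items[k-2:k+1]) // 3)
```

Number of 3-element averages
`running` takes the values: [] → [6] → [6, 7] → [6, 7, 7] → [6, 7, 7, 6] → [6, 7, 7, 6, 6] → [6, 7, 7, 6, 6, 6]
So `len(running)` = 6

Answer: 6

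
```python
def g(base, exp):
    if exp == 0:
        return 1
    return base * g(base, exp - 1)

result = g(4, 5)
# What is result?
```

g(4, 5) = 4 * 4 * 4 * 4 * 4 = 1024

Answer: 1024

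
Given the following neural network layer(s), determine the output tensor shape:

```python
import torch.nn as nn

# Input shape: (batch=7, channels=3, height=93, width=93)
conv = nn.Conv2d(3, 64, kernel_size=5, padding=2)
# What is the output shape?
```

Input: (7, 3, 93, 93) -> Output: (7, 64, 93, 93)

Answer: (7, 64, 93, 93)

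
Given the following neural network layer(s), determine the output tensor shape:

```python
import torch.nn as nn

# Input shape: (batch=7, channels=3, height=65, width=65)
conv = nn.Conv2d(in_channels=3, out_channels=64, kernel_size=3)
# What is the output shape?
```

Input: (7, 3, 65, 65) -> Output: (7, 64, 63, 63)

Answer: (7, 64, 63, 63)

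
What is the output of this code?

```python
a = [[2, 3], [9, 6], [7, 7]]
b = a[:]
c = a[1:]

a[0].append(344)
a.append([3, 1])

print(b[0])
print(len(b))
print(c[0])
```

Key concept: slice with nested mutation.
Step by step:
`a = [[2, 3], [9, 6], [7, 7]]` → a = [[2, 3], [9, 6], [7, 7]]
`b = a[:]` → b = [[2, 3], [9, 6], [7, 7]]
`c = a[1:]` → c = [[9, 6], [7, 7]]
`a[0].append(344)` → a = [[2, 3, 344], [9, 6], [7, 7]]; b = [[2, 3, 344], [9, 6], [7, 7]]
`a.append([3, 1])` → a = [[2, 3, 344], [9, 6], [7, 7], [3, 1]]
`print(b[0])` → prints [2, 3, 344]
`print(len(b))` → prints 3
`print(c[0])` → prints [9, 6]

Answer:
[2, 3, 344]
3
[9, 6]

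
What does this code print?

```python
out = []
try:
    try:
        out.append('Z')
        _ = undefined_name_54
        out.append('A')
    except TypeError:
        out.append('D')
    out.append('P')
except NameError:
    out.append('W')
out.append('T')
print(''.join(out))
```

Execution trace: 'Z' (inner try body) → 'W' (except NameError) → 'T' (after the try/except). Output: ZWT

Answer: ZWT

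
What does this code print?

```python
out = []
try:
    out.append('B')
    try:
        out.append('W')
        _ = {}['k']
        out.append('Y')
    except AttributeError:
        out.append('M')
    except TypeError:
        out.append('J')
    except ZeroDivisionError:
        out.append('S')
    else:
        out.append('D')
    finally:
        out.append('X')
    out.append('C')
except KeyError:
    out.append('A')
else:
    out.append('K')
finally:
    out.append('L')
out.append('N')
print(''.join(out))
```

Execution trace: 'B' (try body) → 'W' (inner try body) → 'X' (inner finally) → 'A' (except KeyError) → 'L' (finally) → 'N' (after the try/except). Output: BWXALN

Answer: BWXALN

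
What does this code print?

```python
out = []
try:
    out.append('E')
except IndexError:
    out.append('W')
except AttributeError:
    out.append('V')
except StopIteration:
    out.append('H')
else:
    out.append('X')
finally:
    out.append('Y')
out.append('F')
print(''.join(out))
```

Execution trace: 'E' (try body, no exception) → 'X' (else) → 'Y' (finally) → 'F' (after the try/except). Output: EXYF

Answer: EXYF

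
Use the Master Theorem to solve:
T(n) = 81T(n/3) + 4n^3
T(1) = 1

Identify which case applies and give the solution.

a=81, b=3, f(n)=4n^3. log_3(81) = 4. Since c=3 < 4, Case 1 applies: T(n) = Θ(n^log_b(a)) = O(n^4).

Answer: O(n^4) - Case 1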